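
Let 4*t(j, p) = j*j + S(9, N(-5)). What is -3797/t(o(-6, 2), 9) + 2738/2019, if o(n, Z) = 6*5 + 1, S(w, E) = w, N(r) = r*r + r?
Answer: -14004356/979215 ≈ -14.302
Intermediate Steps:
N(r) = r + r² (N(r) = r² + r = r + r²)
o(n, Z) = 31 (o(n, Z) = 30 + 1 = 31)
t(j, p) = 9/4 + j²/4 (t(j, p) = (j*j + 9)/4 = (j² + 9)/4 = (9 + j²)/4 = 9/4 + j²/4)
-3797/t(o(-6, 2), 9) + 2738/2019 = -3797/(9/4 + (¼)*31²) + 2738/2019 = -3797/(9/4 + (¼)*961) + 2738*(1/2019) = -3797/(9/4 + 961/4) + 2738/2019 = -3797/485/2 + 2738/2019 = -3797*2/485 + 2738/2019 = -7594/485 + 2738/2019 = -14004356/979215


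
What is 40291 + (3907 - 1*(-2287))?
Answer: 46485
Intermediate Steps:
40291 + (3907 - 1*(-2287)) = 40291 + (3907 + 2287) = 40291 + 6194 = 46485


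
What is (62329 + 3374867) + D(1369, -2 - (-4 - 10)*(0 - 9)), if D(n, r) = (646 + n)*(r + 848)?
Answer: 4887996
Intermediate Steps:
D(n, r) = (646 + n)*(848 + r)
(62329 + 3374867) + D(1369, -2 - (-4 - 10)*(0 - 9)) = (62329 + 3374867) + (547808 + 646*(-2 - (-4 - 10)*(0 - 9)) + 848*1369 + 1369*(-2 - (-4 - 10)*(0 - 9))) = 3437196 + (547808 + 646*(-2 - (-14)*(-9)) + 1160912 + 1369*(-2 - (-14)*(-9))) = 3437196 + (547808 + 646*(-2 - 1*126) + 1160912 + 1369*(-2 - 1*126)) = 3437196 + (547808 + 646*(-2 - 126) + 1160912 + 1369*(-2 - 126)) = 3437196 + (547808 + 646*(-128) + 1160912 + 1369*(-128)) = 3437196 + (547808 - 82688 + 1160912 - 175232) = 3437196 + 1450800 = 4887996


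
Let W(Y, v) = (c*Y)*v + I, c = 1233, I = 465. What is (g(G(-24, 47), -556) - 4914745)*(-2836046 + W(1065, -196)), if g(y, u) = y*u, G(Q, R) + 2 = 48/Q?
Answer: 1278296919364521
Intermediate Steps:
G(Q, R) = -2 + 48/Q
W(Y, v) = 465 + 1233*Y*v (W(Y, v) = (1233*Y)*v + 465 = 1233*Y*v + 465 = 465 + 1233*Y*v)
g(y, u) = u*y
(g(G(-24, 47), -556) - 4914745)*(-2836046 + W(1065, -196)) = (-556*(-2 + 48/(-24)) - 4914745)*(-2836046 + (465 + 1233*1065*(-196))) = (-556*(-2 + 48*(-1/24)) - 4914745)*(-2836046 + (465 - 257376420)) = (-556*(-2 - 2) - 4914745)*(-2836046 - 257375955) = (-556*(-4) - 4914745)*(-260212001) = (2224 - 4914745)*(-260212001) = -4912521*(-260212001) = 1278296919364521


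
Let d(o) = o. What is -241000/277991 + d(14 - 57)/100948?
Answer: -24340421613/28062635468 ≈ -0.86736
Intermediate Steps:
-241000/277991 + d(14 - 57)/100948 = -241000/277991 + (14 - 57)/100948 = -241000*1/277991 - 43*1/100948 = -241000/277991 - 43/100948 = -24340421613/28062635468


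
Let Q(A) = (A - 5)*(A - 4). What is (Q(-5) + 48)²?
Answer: 19044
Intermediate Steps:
Q(A) = (-5 + A)*(-4 + A)
(Q(-5) + 48)² = ((20 + (-5)² - 9*(-5)) + 48)² = ((20 + 25 + 45) + 48)² = (90 + 48)² = 138² = 19044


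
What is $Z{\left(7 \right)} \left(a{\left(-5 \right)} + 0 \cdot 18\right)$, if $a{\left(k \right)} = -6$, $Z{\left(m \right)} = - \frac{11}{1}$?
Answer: $66$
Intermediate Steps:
$Z{\left(m \right)} = -11$ ($Z{\left(m \right)} = \left(-11\right) 1 = -11$)
$Z{\left(7 \right)} \left(a{\left(-5 \right)} + 0 \cdot 18\right) = - 11 \left(-6 + 0 \cdot 18\right) = - 11 \left(-6 + 0\right) = \left(-11\right) \left(-6\right) = 66$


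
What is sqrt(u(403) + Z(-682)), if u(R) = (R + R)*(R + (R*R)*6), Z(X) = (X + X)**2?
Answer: 279*sqrt(10118) ≈ 28064.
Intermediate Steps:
Z(X) = 4*X**2 (Z(X) = (2*X)**2 = 4*X**2)
u(R) = 2*R*(R + 6*R**2) (u(R) = (2*R)*(R + R**2*6) = (2*R)*(R + 6*R**2) = 2*R*(R + 6*R**2))
sqrt(u(403) + Z(-682)) = sqrt(403**2*(2 + 12*403) + 4*(-682)**2) = sqrt(162409*(2 + 4836) + 4*465124) = sqrt(162409*4838 + 1860496) = sqrt(785734742 + 1860496) = sqrt(787595238) = 279*sqrt(10118)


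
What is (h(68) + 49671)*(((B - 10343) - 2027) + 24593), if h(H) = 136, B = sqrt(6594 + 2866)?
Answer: 608790961 + 99614*sqrt(2365) ≈ 6.1364e+8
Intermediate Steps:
B = 2*sqrt(2365) (B = sqrt(9460) = 2*sqrt(2365) ≈ 97.263)
(h(68) + 49671)*(((B - 10343) - 2027) + 24593) = (136 + 49671)*(((2*sqrt(2365) - 10343) - 2027) + 24593) = 49807*(((-10343 + 2*sqrt(2365)) - 2027) + 24593) = 49807*((-12370 + 2*sqrt(2365)) + 24593) = 49807*(12223 + 2*sqrt(2365)) = 608790961 + 99614*sqrt(2365)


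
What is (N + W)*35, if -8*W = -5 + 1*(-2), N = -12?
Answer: -3115/8 ≈ -389.38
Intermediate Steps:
W = 7/8 (W = -(-5 + 1*(-2))/8 = -(-5 - 2)/8 = -⅛*(-7) = 7/8 ≈ 0.87500)
(N + W)*35 = (-12 + 7/8)*35 = -89/8*35 = -3115/8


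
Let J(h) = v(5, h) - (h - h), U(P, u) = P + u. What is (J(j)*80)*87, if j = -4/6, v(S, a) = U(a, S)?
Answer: 30160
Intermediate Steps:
v(S, a) = S + a (v(S, a) = a + S = S + a)
j = -2/3 (j = -4*1/6 = -2/3 ≈ -0.66667)
J(h) = 5 + h (J(h) = (5 + h) - (h - h) = (5 + h) - 1*0 = (5 + h) + 0 = 5 + h)
(J(j)*80)*87 = ((5 - 2/3)*80)*87 = ((13/3)*80)*87 = (1040/3)*87 = 30160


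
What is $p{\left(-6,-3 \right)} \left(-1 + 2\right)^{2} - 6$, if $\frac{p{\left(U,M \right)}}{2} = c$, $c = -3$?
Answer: $-12$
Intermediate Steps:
$p{\left(U,M \right)} = -6$ ($p{\left(U,M \right)} = 2 \left(-3\right) = -6$)
$p{\left(-6,-3 \right)} \left(-1 + 2\right)^{2} - 6 = - 6 \left(-1 + 2\right)^{2} - 6 = - 6 \cdot 1^{2} - 6 = \left(-6\right) 1 - 6 = -6 - 6 = -12$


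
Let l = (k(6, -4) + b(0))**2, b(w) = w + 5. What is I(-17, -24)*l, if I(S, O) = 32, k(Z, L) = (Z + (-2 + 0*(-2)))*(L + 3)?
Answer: 32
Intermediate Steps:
b(w) = 5 + w
k(Z, L) = (-2 + Z)*(3 + L) (k(Z, L) = (Z + (-2 + 0))*(3 + L) = (Z - 2)*(3 + L) = (-2 + Z)*(3 + L))
l = 1 (l = ((-6 - 2*(-4) + 3*6 - 4*6) + (5 + 0))**2 = ((-6 + 8 + 18 - 24) + 5)**2 = (-4 + 5)**2 = 1**2 = 1)
I(-17, -24)*l = 32*1 = 32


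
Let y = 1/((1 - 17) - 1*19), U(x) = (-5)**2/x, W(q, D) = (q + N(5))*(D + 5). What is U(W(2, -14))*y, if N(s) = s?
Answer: 5/441 ≈ 0.011338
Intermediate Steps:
W(q, D) = (5 + D)*(5 + q) (W(q, D) = (q + 5)*(D + 5) = (5 + q)*(5 + D) = (5 + D)*(5 + q))
U(x) = 25/x
y = -1/35 (y = 1/(-16 - 19) = 1/(-35) = -1/35 ≈ -0.028571)
U(W(2, -14))*y = (25/(25 + 5*(-14) + 5*2 - 14*2))*(-1/35) = (25/(25 - 70 + 10 - 28))*(-1/35) = (25/(-63))*(-1/35) = (25*(-1/63))*(-1/35) = -25/63*(-1/35) = 5/441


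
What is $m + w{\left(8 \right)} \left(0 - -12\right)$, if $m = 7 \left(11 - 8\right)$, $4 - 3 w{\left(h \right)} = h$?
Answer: $5$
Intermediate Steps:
$w{\left(h \right)} = \frac{4}{3} - \frac{h}{3}$
$m = 21$ ($m = 7 \cdot 3 = 21$)
$m + w{\left(8 \right)} \left(0 - -12\right) = 21 + \left(\frac{4}{3} - \frac{8}{3}\right) \left(0 - -12\right) = 21 + \left(\frac{4}{3} - \frac{8}{3}\right) \left(0 + 12\right) = 21 - 16 = 5$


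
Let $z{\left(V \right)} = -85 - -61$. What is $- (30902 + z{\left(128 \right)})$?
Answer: $-30878$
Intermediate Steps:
$z{\left(V \right)} = -24$ ($z{\left(V \right)} = -85 + 61 = -24$)
$- (30902 + z{\left(128 \right)}) = - (30902 - 24) = \left(-1\right) 30878 = -30878$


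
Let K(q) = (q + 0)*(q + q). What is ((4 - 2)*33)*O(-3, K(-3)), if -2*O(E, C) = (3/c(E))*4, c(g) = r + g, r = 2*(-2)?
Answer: 396/7 ≈ 56.571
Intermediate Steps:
r = -4
c(g) = -4 + g
K(q) = 2*q**2 (K(q) = q*(2*q) = 2*q**2)
O(E, C) = -6/(-4 + E) (O(E, C) = -3/(-4 + E)*4/2 = -6/(-4 + E))
((4 - 2)*33)*O(-3, K(-3)) = ((4 - 2)*33)*(-6/(-4 - 3)) = (2*33)*(-6/(-7)) = 66*(-6*(-1/7)) = 66*(6/7) = 396/7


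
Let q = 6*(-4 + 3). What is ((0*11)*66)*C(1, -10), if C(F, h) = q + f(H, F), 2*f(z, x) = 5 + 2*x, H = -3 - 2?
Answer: 0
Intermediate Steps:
H = -5
f(z, x) = 5/2 + x (f(z, x) = (5 + 2*x)/2 = 5/2 + x)
q = -6 (q = 6*(-1) = -6)
C(F, h) = -7/2 + F (C(F, h) = -6 + (5/2 + F) = -7/2 + F)
((0*11)*66)*C(1, -10) = ((0*11)*66)*(-7/2 + 1) = (0*66)*(-5/2) = 0*(-5/2) = 0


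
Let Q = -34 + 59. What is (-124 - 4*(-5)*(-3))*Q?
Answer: -4600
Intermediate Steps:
Q = 25
(-124 - 4*(-5)*(-3))*Q = (-124 - 4*(-5)*(-3))*25 = (-124 + 20*(-3))*25 = (-124 - 60)*25 = -184*25 = -4600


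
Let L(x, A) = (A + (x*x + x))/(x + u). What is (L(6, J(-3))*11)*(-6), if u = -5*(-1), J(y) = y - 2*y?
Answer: -270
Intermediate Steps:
J(y) = -y
u = 5
L(x, A) = (A + x + x²)/(5 + x) (L(x, A) = (A + (x*x + x))/(x + 5) = (A + (x² + x))/(5 + x) = (A + (x + x²))/(5 + x) = (A + x + x²)/(5 + x))
(L(6, J(-3))*11)*(-6) = (((-1*(-3) + 6 + 6²)/(5 + 6))*11)*(-6) = (((3 + 6 + 36)/11)*11)*(-6) = (((1/11)*45)*11)*(-6) = ((45/11)*11)*(-6) = 45*(-6) = -270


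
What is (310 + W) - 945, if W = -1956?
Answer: -2591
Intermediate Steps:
(310 + W) - 945 = (310 - 1956) - 945 = -1646 - 945 = -2591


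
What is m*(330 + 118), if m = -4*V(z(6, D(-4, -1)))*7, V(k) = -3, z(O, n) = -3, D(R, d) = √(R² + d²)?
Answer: 37632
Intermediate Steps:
m = 84 (m = -4*(-3)*7 = 12*7 = 84)
m*(330 + 118) = 84*(330 + 118) = 84*448 = 37632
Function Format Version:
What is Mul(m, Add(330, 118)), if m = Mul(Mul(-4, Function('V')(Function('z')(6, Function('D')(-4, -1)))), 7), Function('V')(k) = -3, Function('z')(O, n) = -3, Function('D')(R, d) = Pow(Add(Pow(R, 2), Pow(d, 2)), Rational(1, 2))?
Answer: 37632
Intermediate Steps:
m = 84 (m = Mul(Mul(-4, -3), 7) = Mul(12, 7) = 84)
Mul(m, Add(330, 118)) = Mul(84, Add(330, 118)) = Mul(84, 448) = 37632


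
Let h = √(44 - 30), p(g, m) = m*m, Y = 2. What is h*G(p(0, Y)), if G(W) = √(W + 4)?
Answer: 4*√7 ≈ 10.583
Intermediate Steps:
p(g, m) = m²
G(W) = √(4 + W)
h = √14 ≈ 3.7417
h*G(p(0, Y)) = √14*√(4 + 2²) = √14*√(4 + 4) = √14*√8 = √14*(2*√2) = 4*√7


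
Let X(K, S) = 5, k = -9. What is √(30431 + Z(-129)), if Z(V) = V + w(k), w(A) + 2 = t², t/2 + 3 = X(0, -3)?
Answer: 2*√7579 ≈ 174.11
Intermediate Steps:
t = 4 (t = -6 + 2*5 = -6 + 10 = 4)
w(A) = 14 (w(A) = -2 + 4² = -2 + 16 = 14)
Z(V) = 14 + V (Z(V) = V + 14 = 14 + V)
√(30431 + Z(-129)) = √(30431 + (14 - 129)) = √(30431 - 115) = √30316 = 2*√7579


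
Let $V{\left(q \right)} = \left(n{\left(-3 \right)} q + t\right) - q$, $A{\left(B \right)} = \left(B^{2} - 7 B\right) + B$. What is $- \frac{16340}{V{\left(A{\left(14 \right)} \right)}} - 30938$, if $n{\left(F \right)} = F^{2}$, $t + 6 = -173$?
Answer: $- \frac{22198886}{717} \approx -30961.0$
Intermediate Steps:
$t = -179$ ($t = -6 - 173 = -179$)
$A{\left(B \right)} = B^{2} - 6 B$
$V{\left(q \right)} = -179 + 8 q$ ($V{\left(q \right)} = \left(\left(-3\right)^{2} q - 179\right) - q = \left(9 q - 179\right) - q = \left(-179 + 9 q\right) - q = -179 + 8 q$)
$- \frac{16340}{V{\left(A{\left(14 \right)} \right)}} - 30938 = - \frac{16340}{-179 + 8 \cdot 14 \left(-6 + 14\right)} - 30938 = - \frac{16340}{-179 + 8 \cdot 14 \cdot 8} - 30938 = - \frac{16340}{-179 + 8 \cdot 112} - 30938 = - \frac{16340}{-179 + 896} - 30938 = - \frac{16340}{717} - 30938 = - \frac{22198886}{717}$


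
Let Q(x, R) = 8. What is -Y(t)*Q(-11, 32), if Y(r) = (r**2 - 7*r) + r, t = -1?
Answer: -56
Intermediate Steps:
Y(r) = r**2 - 6*r
-Y(t)*Q(-11, 32) = -(-(-6 - 1))*8 = -(-1*(-7))*8 = -7*8 = -1*56 = -56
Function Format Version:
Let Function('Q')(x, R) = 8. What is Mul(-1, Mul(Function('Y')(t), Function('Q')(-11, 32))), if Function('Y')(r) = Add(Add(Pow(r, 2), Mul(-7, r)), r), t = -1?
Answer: -56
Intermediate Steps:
Function('Y')(r) = Add(Pow(r, 2), Mul(-6, r))
Mul(-1, Mul(Function('Y')(t), Function('Q')(-11, 32))) = Mul(-1, Mul(Mul(-1, Add(-6, -1)), 8)) = Mul(-1, Mul(Mul(-1, -7), 8)) = Mul(-1, Mul(7, 8)) = Mul(-1, 56) = -56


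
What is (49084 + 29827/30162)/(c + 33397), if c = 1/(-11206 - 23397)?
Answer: 10245958231061/6971260959036 ≈ 1.4697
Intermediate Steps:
c = -1/34603 (c = 1/(-34603) = -1/34603 ≈ -2.8899e-5)
(49084 + 29827/30162)/(c + 33397) = (49084 + 29827/30162)/(-1/34603 + 33397) = (49084 + 29827*(1/30162))/(1155636390/34603) = (49084 + 29827/30162)*(34603/1155636390) = (1480501435/30162)*(34603/1155636390) = 10245958231061/6971260959036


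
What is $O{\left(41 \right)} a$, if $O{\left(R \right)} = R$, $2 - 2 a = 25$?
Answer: $- \frac{943}{2} \approx -471.5$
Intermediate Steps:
$a = - \frac{23}{2}$ ($a = 1 - \frac{25}{2} = - \frac{23}{2} \approx -11.5$)
$O{\left(41 \right)} a = 41 \left(- \frac{23}{2}\right) = - \frac{943}{2}$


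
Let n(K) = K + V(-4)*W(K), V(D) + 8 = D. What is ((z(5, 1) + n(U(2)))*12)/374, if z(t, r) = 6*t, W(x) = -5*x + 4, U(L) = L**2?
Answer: 1356/187 ≈ 7.2513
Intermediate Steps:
V(D) = -8 + D
W(x) = 4 - 5*x
n(K) = -48 + 61*K (n(K) = K + (-8 - 4)*(4 - 5*K) = K - 12*(4 - 5*K) = K + (-48 + 60*K) = -48 + 61*K)
((z(5, 1) + n(U(2)))*12)/374 = ((6*5 + (-48 + 61*2**2))*12)/374 = ((30 + (-48 + 61*4))*12)*(1/374) = ((30 + (-48 + 244))*12)*(1/374) = ((30 + 196)*12)*(1/374) = (226*12)*(1/374) = 2712*(1/374) = 1356/187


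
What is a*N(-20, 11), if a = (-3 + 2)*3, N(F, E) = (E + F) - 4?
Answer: 39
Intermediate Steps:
N(F, E) = -4 + E + F
a = -3 (a = -1*3 = -3)
a*N(-20, 11) = -3*(-4 + 11 - 20) = -3*(-13) = 39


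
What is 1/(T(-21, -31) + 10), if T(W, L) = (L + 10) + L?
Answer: -1/42 ≈ -0.023810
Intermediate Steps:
T(W, L) = 10 + 2*L (T(W, L) = (10 + L) + L = 10 + 2*L)
1/(T(-21, -31) + 10) = 1/((10 + 2*(-31)) + 10) = 1/((10 - 62) + 10) = 1/(-52 + 10) = 1/(-42) = -1/42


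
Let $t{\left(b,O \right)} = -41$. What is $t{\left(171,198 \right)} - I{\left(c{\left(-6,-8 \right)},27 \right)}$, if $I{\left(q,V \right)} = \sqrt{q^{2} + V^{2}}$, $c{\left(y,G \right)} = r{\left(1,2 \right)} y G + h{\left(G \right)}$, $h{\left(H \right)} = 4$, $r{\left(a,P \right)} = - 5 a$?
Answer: $-41 - 5 \sqrt{2257} \approx -278.54$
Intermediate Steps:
$c{\left(y,G \right)} = 4 - 5 G y$ ($c{\left(y,G \right)} = \left(-5\right) 1 y G + 4 = - 5 y G + 4 = - 5 G y + 4 = 4 - 5 G y$)
$I{\left(q,V \right)} = \sqrt{V^{2} + q^{2}}$
$t{\left(171,198 \right)} - I{\left(c{\left(-6,-8 \right)},27 \right)} = -41 - \sqrt{27^{2} + \left(4 - \left(-40\right) \left(-6\right)\right)^{2}} = -41 - \sqrt{729 + \left(4 - 240\right)^{2}} = -41 - \sqrt{729 + \left(-236\right)^{2}} = -41 - \sqrt{729 + 55696} = -41 - \sqrt{56425} = -41 - 5 \sqrt{2257}$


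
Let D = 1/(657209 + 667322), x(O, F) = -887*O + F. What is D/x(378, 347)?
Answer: -1/443637088609 ≈ -2.2541e-12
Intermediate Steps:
x(O, F) = F - 887*O
D = 1/1324531 ≈ 7.5498e-7
D/x(378, 347) = 1/(1324531*(347 - 887*378)) = 1/(1324531*(347 - 335286)) = (1/1324531)/(-334939) = (1/1324531)*(-1/334939) = -1/443637088609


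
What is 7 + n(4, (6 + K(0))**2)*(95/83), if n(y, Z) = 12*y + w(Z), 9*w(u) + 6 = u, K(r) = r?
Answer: 16373/249 ≈ 65.755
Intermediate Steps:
w(u) = -2/3 + u/9
n(y, Z) = -2/3 + 12*y + Z/9 (n(y, Z) = 12*y + (-2/3 + Z/9) = -2/3 + 12*y + Z/9)
7 + n(4, (6 + K(0))**2)*(95/83) = 7 + (-2/3 + 12*4 + (6 + 0)**2/9)*(95/83) = 7 + (-2/3 + 48 + (1/9)*6**2)*(95*(1/83)) = 7 + (-2/3 + 48 + (1/9)*36)*(95/83) = 7 + (-2/3 + 48 + 4)*(95/83) = 7 + (154/3)*(95/83) = 7 + 14630/249 = 16373/249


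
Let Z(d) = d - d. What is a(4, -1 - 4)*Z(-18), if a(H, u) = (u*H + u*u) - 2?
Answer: 0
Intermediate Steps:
Z(d) = 0
a(H, u) = -2 + u² + H*u (a(H, u) = (H*u + u²) - 2 = (u² + H*u) - 2 = -2 + u² + H*u)
a(4, -1 - 4)*Z(-18) = (-2 + (-1 - 4)² + 4*(-1 - 4))*0 = (-2 + (-5)² + 4*(-5))*0 = (-2 + 25 - 20)*0 = 3*0 = 0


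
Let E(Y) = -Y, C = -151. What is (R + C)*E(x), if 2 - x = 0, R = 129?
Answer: 44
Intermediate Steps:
x = 2 (x = 2 - 1*0 = 2 + 0 = 2)
(R + C)*E(x) = (129 - 151)*(-1*2) = -22*(-2) = 44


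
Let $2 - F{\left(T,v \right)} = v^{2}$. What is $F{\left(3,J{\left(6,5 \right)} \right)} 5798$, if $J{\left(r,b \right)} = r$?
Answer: $-197132$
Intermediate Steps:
$F{\left(T,v \right)} = 2 - v^{2}$
$F{\left(3,J{\left(6,5 \right)} \right)} 5798 = \left(2 - 6^{2}\right) 5798 = \left(2 - 36\right) 5798 = \left(-34\right) 5798 = -197132$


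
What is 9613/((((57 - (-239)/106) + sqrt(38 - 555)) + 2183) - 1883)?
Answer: 38803701218/1455971573 - 108011668*I*sqrt(517)/1455971573 ≈ 26.651 - 1.6868*I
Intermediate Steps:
9613/((((57 - (-239)/106) + sqrt(38 - 555)) + 2183) - 1883) = 9613/((((57 - (-239)/106) + sqrt(-517)) + 2183) - 1883) = 9613/((((57 - 1*(-239/106)) + I*sqrt(517)) + 2183) - 1883) = 9613/((((57 + 239/106) + I*sqrt(517)) + 2183) - 1883) = 9613/(((6281/106 + I*sqrt(517)) + 2183) - 1883) = 9613/((237679/106 + I*sqrt(517)) - 1883) = 9613/(38081/106 + I*sqrt(517))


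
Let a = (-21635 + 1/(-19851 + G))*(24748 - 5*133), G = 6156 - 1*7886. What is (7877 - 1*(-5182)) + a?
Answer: -11244189747409/21581 ≈ -5.2102e+8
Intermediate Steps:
G = -1730 (G = 6156 - 7886 = -1730)
a = -11244471573688/21581 (a = (-21635 + 1/(-19851 - 1730))*(24748 - 5*133) = (-21635 + 1/(-21581))*(24748 - 665) = (-21635 - 1/21581)*24083 = -466904936/21581*24083 = -11244471573688/21581 ≈ -5.2104e+8)
(7877 - 1*(-5182)) + a = (7877 - 1*(-5182)) - 11244471573688/21581 = (7877 + 5182) - 11244471573688/21581 = 13059 - 11244471573688/21581 = -11244189747409/21581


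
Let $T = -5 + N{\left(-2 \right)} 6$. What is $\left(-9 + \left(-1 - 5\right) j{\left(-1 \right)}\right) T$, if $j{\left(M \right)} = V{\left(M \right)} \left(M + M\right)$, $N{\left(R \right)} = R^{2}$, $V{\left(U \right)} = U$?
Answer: $-399$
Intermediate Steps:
$j{\left(M \right)} = 2 M^{2}$ ($j{\left(M \right)} = M \left(M + M\right) = M 2 M = 2 M^{2}$)
$T = 19$ ($T = -5 + \left(-2\right)^{2} \cdot 6 = -5 + 4 \cdot 6 = -5 + 24 = 19$)
$\left(-9 + \left(-1 - 5\right) j{\left(-1 \right)}\right) T = \left(-9 + \left(-1 - 5\right) 2 \left(-1\right)^{2}\right) 19 = \left(-9 - 6 \cdot 2 \cdot 1\right) 19 = \left(-9 - 12\right) 19 = \left(-21\right) 19 = -399$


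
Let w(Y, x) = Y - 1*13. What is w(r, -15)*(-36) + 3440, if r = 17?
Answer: 3296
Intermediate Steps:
w(Y, x) = -13 + Y (w(Y, x) = Y - 13 = -13 + Y)
w(r, -15)*(-36) + 3440 = (-13 + 17)*(-36) + 3440 = 4*(-36) + 3440 = -144 + 3440 = 3296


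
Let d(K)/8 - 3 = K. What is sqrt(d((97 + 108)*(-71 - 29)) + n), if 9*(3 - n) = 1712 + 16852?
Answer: I*sqrt(1494321)/3 ≈ 407.47*I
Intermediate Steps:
d(K) = 24 + 8*K
n = -6179/3 (n = 3 - (1712 + 16852)/9 = 3 - 1/9*18564 = 3 - 6188/3 = -6179/3 ≈ -2059.7)
sqrt(d((97 + 108)*(-71 - 29)) + n) = sqrt((24 + 8*((97 + 108)*(-71 - 29))) - 6179/3) = sqrt((24 + 8*(205*(-100))) - 6179/3) = sqrt((24 + 8*(-20500)) - 6179/3) = sqrt((24 - 164000) - 6179/3) = sqrt(-163976 - 6179/3) = sqrt(-498107/3) = I*sqrt(1494321)/3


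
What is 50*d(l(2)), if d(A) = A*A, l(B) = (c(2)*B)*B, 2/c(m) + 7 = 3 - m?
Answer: 800/9 ≈ 88.889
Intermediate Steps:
c(m) = 2/(-4 - m) (c(m) = 2/(-7 + (3 - m)) = 2/(-4 - m))
l(B) = -B²/3 (l(B) = ((-2/(4 + 2))*B)*B = ((-2/6)*B)*B = ((-2*⅙)*B)*B = (-B/3)*B = -B²/3)
d(A) = A²
50*d(l(2)) = 50*(-⅓*2²)² = 50*(-⅓*4)² = 50*(-4/3)² = 50*(16/9) = 800/9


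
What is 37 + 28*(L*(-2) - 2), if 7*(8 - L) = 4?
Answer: -435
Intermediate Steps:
L = 52/7 (L = 8 - ⅐*4 = 8 - 4/7 = 52/7 ≈ 7.4286)
37 + 28*(L*(-2) - 2) = 37 + 28*((52/7)*(-2) - 2) = 37 + 28*(-104/7 - 2) = 37 + 28*(-118/7) = 37 - 472 = -435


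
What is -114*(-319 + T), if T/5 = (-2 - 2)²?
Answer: 27246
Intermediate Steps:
T = 80 (T = 5*(-2 - 2)² = 5*(-4)² = 5*16 = 80)
-114*(-319 + T) = -114*(-319 + 80) = -114*(-239) = 27246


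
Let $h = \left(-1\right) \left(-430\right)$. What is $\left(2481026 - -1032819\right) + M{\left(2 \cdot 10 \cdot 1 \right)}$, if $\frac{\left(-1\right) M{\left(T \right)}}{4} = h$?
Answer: $3512125$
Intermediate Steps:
$h = 430$
$M{\left(T \right)} = -1720$ ($M{\left(T \right)} = \left(-4\right) 430 = -1720$)
$\left(2481026 - -1032819\right) + M{\left(2 \cdot 10 \cdot 1 \right)} = \left(2481026 - -1032819\right) - 1720 = \left(2481026 + 1032819\right) - 1720 = 3513845 - 1720 = 3512125$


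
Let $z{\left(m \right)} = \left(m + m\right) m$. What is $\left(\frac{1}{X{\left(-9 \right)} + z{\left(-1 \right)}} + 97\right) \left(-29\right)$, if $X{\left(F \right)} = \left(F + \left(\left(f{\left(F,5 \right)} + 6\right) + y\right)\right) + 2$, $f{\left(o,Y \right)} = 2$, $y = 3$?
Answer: $- \frac{16907}{6} \approx -2817.8$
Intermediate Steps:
$X{\left(F \right)} = 13 + F$ ($X{\left(F \right)} = \left(F + \left(\left(2 + 6\right) + 3\right)\right) + 2 = \left(F + \left(8 + 3\right)\right) + 2 = \left(F + 11\right) + 2 = \left(11 + F\right) + 2 = 13 + F$)
$z{\left(m \right)} = 2 m^{2}$ ($z{\left(m \right)} = 2 m m = 2 m^{2}$)
$\left(\frac{1}{X{\left(-9 \right)} + z{\left(-1 \right)}} + 97\right) \left(-29\right) = \left(\frac{1}{\left(13 - 9\right) + 2 \left(-1\right)^{2}} + 97\right) \left(-29\right) = \left(\frac{1}{4 + 2 \cdot 1} + 97\right) \left(-29\right) = \left(\frac{1}{4 + 2} + 97\right) \left(-29\right) = \left(\frac{1}{6} + 97\right) \left(-29\right) = \frac{583}{6} \left(-29\right) = - \frac{16907}{6}$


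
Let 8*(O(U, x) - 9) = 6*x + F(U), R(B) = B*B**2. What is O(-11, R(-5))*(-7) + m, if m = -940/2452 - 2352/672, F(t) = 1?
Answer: 2885963/4904 ≈ 588.49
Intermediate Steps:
R(B) = B**3
O(U, x) = 73/8 + 3*x/4 (O(U, x) = 9 + (6*x + 1)/8 = 9 + (1 + 6*x)/8 = 9 + (1/8 + 3*x/4) = 73/8 + 3*x/4)
m = -4761/1226 (m = -940*1/2452 - 2352*1/672 = -235/613 - 7/2 = -4761/1226 ≈ -3.8834)
O(-11, R(-5))*(-7) + m = (73/8 + (3/4)*(-5)**3)*(-7) - 4761/1226 = (73/8 + (3/4)*(-125))*(-7) - 4761/1226 = (73/8 - 375/4)*(-7) - 4761/1226 = -677/8*(-7) - 4761/1226 = 4739/8 - 4761/1226 = 2885963/4904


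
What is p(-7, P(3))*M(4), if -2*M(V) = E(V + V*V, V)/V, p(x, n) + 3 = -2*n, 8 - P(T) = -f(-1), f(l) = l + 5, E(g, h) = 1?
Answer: 27/8 ≈ 3.3750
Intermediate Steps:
f(l) = 5 + l
P(T) = 12 (P(T) = 8 - (-1)*(5 - 1) = 8 - (-1)*4 = 8 - 1*(-4) = 8 + 4 = 12)
p(x, n) = -3 - 2*n
M(V) = -1/(2*V)
p(-7, P(3))*M(4) = (-3 - 2*12)*(-½/4) = (-3 - 24)*(-½*¼) = -27*(-⅛) = 27/8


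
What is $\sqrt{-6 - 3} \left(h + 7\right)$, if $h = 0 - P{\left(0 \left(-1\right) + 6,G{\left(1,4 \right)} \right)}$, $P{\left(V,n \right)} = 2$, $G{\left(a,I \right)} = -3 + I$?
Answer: $15 i \approx 15.0 i$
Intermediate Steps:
$h = -2$ ($h = 0 - 2 = -2$)
$\sqrt{-6 - 3} \left(h + 7\right) = \sqrt{-6 - 3} \left(-2 + 7\right) = \sqrt{-9} \cdot 5 = 3 i 5 = 15 i$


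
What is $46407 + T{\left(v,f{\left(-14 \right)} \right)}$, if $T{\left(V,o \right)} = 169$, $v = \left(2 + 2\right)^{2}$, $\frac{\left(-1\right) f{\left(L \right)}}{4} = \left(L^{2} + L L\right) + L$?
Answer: $46576$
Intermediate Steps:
$f{\left(L \right)} = - 8 L^{2} - 4 L$ ($f{\left(L \right)} = - 4 \left(\left(L^{2} + L L\right) + L\right) = - 4 \left(\left(L^{2} + L^{2}\right) + L\right) = - 4 \left(2 L^{2} + L\right) = - 4 \left(L + 2 L^{2}\right) = - 8 L^{2} - 4 L$)
$v = 16$ ($v = 4^{2} = 16$)
$46407 + T{\left(v,f{\left(-14 \right)} \right)} = 46407 + 169 = 46576$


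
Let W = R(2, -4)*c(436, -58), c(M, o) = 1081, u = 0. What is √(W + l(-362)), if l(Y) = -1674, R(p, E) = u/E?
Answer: 3*I*√186 ≈ 40.915*I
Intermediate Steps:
R(p, E) = 0 (R(p, E) = 0/E = 0)
W = 0 (W = 0*1081 = 0)
√(W + l(-362)) = √(0 - 1674) = √(-1674) = 3*I*√186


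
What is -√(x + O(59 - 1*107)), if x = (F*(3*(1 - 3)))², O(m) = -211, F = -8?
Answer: -√2093 ≈ -45.749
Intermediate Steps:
x = 2304 (x = (-24*(1 - 3))² = (-24*(-2))² = (-8*(-6))² = 48² = 2304)
-√(x + O(59 - 1*107)) = -√(2304 - 211) = -√2093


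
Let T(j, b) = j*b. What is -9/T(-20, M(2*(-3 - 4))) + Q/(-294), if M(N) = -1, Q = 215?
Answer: -3473/2940 ≈ -1.1813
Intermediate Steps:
T(j, b) = b*j
-9/T(-20, M(2*(-3 - 4))) + Q/(-294) = -9/((-1*(-20))) + 215/(-294) = -9/20 + 215*(-1/294) = -9*1/20 - 215/294 = -9/20 - 215/294 = -3473/2940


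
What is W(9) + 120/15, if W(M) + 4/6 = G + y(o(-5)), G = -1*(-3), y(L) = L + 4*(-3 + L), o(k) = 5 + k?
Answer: -5/3 ≈ -1.6667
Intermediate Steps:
y(L) = -12 + 5*L (y(L) = L + (-12 + 4*L) = -12 + 5*L)
G = 3
W(M) = -29/3 (W(M) = -⅔ + (3 + (-12 + 5*(5 - 5))) = -⅔ + (3 + (-12 + 5*0)) = -⅔ + (3 + (-12 + 0)) = -⅔ + (3 - 12) = -⅔ - 9 = -29/3)
W(9) + 120/15 = -29/3 + 120/15 = -29/3 + 120*(1/15) = -29/3 + 8 = -5/3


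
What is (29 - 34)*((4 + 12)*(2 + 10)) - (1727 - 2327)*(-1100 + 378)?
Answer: -434160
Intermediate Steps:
(29 - 34)*((4 + 12)*(2 + 10)) - (1727 - 2327)*(-1100 + 378) = -80*12 - (-600)*(-722) = -5*192 - 1*433200 = -960 - 433200 = -434160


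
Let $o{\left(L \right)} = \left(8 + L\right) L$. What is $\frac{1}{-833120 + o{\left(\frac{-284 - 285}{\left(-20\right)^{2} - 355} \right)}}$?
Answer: $- \frac{2025}{1686949079} \approx -1.2004 \cdot 10^{-6}$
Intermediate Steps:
$o{\left(L \right)} = L \left(8 + L\right)$
$\frac{1}{-833120 + o{\left(\frac{-284 - 285}{\left(-20\right)^{2} - 355} \right)}} = \frac{1}{-833120 + \frac{-284 - 285}{\left(-20\right)^{2} - 355} \left(8 + \frac{-284 - 285}{\left(-20\right)^{2} - 355}\right)} = \frac{1}{-833120 + - \frac{569}{400 - 355} \left(8 - \frac{569}{400 - 355}\right)} = \frac{1}{-833120 + - \frac{569}{45} \left(8 - \frac{569}{45}\right)} = \frac{1}{-833120 + \left(-569\right) \frac{1}{45} \left(8 - \frac{569}{45}\right)} = \frac{1}{-833120 - \frac{569 \left(8 - \frac{569}{45}\right)}{45}} = \frac{1}{-833120 - - \frac{118921}{2025}} = \frac{1}{-833120 + \frac{118921}{2025}} = \frac{1}{- \frac{1686949079}{2025}} = - \frac{2025}{1686949079}$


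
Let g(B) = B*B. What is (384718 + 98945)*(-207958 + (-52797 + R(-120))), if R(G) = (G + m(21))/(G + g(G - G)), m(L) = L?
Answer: -5044685861721/40 ≈ -1.2612e+11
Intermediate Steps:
g(B) = B**2
R(G) = (21 + G)/G (R(G) = (G + 21)/(G + (G - G)**2) = (21 + G)/(G + 0**2) = (21 + G)/(G + 0) = (21 + G)/G)
(384718 + 98945)*(-207958 + (-52797 + R(-120))) = (384718 + 98945)*(-207958 + (-52797 + (21 - 120)/(-120))) = 483663*(-207958 + (-52797 - 1/120*(-99))) = 483663*(-207958 + (-52797 + 33/40)) = 483663*(-207958 - 2111847/40) = 483663*(-10430167/40) = -5044685861721/40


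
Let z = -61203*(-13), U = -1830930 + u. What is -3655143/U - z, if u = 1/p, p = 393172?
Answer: -572755536009485205/719870409959 ≈ -7.9564e+5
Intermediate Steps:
u = 1/393172 ≈ 2.5434e-6
U = -719870409959/393172 (U = -1830930 + 1/393172 = -719870409959/393172 ≈ -1.8309e+6)
z = 795639
-3655143/U - z = -3655143/(-719870409959/393172) - 1*795639 = -3655143*(-393172/719870409959) - 795639 = 1437099883596/719870409959 - 795639 = -572755536009485205/719870409959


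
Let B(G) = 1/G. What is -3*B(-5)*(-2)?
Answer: -6/5 ≈ -1.2000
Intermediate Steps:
-3*B(-5)*(-2) = -3/(-5)*(-2) = -3*(-⅕)*(-2) = (⅗)*(-2) = -6/5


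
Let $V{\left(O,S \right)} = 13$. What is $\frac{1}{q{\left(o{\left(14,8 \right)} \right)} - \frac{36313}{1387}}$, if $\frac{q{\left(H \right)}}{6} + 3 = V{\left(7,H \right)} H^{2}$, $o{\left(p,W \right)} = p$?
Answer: $\frac{1387}{21143177} \approx 6.56 \cdot 10^{-5}$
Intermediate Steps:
$q{\left(H \right)} = -18 + 78 H^{2}$ ($q{\left(H \right)} = -18 + 6 \cdot 13 H^{2} = -18 + 78 H^{2}$)
$\frac{1}{q{\left(o{\left(14,8 \right)} \right)} - \frac{36313}{1387}} = \frac{1}{\left(-18 + 78 \cdot 14^{2}\right) - \frac{36313}{1387}} = \frac{1}{\left(-18 + 78 \cdot 196\right) - \frac{36313}{1387}} = \frac{1}{\left(-18 + 15288\right) - \frac{36313}{1387}} = \frac{1}{15270 - \frac{36313}{1387}} = \frac{1}{\frac{21143177}{1387}} = \frac{1387}{21143177}$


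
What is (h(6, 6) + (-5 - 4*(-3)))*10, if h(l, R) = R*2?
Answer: 190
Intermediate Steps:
h(l, R) = 2*R
(h(6, 6) + (-5 - 4*(-3)))*10 = (2*6 + (-5 - 4*(-3)))*10 = (12 + (-5 + 12))*10 = (12 + 7)*10 = 19*10 = 190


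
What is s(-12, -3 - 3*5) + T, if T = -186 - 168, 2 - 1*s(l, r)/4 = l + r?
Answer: -226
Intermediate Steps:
s(l, r) = 8 - 4*l - 4*r (s(l, r) = 8 - 4*(l + r) = 8 + (-4*l - 4*r) = 8 - 4*l - 4*r)
T = -354
s(-12, -3 - 3*5) + T = (8 - 4*(-12) - 4*(-3 - 3*5)) - 354 = (8 + 48 - 4*(-3 - 15)) - 354 = (8 + 48 - 4*(-18)) - 354 = (8 + 48 + 72) - 354 = 128 - 354 = -226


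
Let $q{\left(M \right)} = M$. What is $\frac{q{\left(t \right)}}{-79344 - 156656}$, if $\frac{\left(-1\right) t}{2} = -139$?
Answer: $- \frac{139}{118000} \approx -0.001178$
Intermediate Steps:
$t = 278$ ($t = \left(-2\right) \left(-139\right) = 278$)
$\frac{q{\left(t \right)}}{-79344 - 156656} = \frac{278}{-79344 - 156656} = \frac{278}{-236000} = 278 \left(- \frac{1}{236000}\right) = - \frac{139}{118000}$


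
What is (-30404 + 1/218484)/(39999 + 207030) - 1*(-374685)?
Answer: 20222448727241125/53971884036 ≈ 3.7469e+5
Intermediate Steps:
(-30404 + 1/218484)/(39999 + 207030) - 1*(-374685) = (-30404 + 1/218484)/247029 + 374685 = -6642787535/218484*1/247029 + 374685 = -6642787535/53971884036 + 374685 = 20222448727241125/53971884036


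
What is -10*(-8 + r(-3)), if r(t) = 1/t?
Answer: 250/3 ≈ 83.333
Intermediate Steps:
r(t) = 1/t
-10*(-8 + r(-3)) = -10*(-8 + 1/(-3)) = -10*(-8 - 1/3) = -10*(-25/3) = 250/3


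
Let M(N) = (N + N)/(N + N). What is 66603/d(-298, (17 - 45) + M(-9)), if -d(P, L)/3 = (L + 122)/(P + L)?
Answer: 1443065/19 ≈ 75951.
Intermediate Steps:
M(N) = 1 (M(N) = (2*N)/((2*N)) = (2*N)*(1/(2*N)) = 1)
d(P, L) = -3*(122 + L)/(L + P) (d(P, L) = -3*(L + 122)/(P + L) = -3*(122 + L)/(L + P))
66603/d(-298, (17 - 45) + M(-9)) = 66603/((3*(-122 - ((17 - 45) + 1))/(((17 - 45) + 1) - 298))) = 66603/((3*(-122 - (-28 + 1))/((-28 + 1) - 298))) = 66603/((3*(-122 - 1*(-27))/(-27 - 298))) = 66603/((3*(-122 + 27)/(-325))) = 66603/((3*(-1/325)*(-95))) = 66603/(57/65) = 66603*(65/57) = 1443065/19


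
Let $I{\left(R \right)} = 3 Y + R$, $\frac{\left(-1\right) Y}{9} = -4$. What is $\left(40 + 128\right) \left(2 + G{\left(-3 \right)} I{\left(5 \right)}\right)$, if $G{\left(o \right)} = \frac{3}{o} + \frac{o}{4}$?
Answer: $-32886$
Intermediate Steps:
$Y = 36$ ($Y = \left(-9\right) \left(-4\right) = 36$)
$I{\left(R \right)} = 108 + R$ ($I{\left(R \right)} = 3 \cdot 36 + R = 108 + R$)
$G{\left(o \right)} = \frac{3}{o} + \frac{o}{4}$ ($G{\left(o \right)} = \frac{3}{o} + o \frac{1}{4} = \frac{3}{o} + \frac{o}{4}$)
$\left(40 + 128\right) \left(2 + G{\left(-3 \right)} I{\left(5 \right)}\right) = \left(40 + 128\right) \left(2 + \left(\frac{3}{-3} + \frac{1}{4} \left(-3\right)\right) \left(108 + 5\right)\right) = 168 \left(2 + \left(3 \left(- \frac{1}{3}\right) - \frac{3}{4}\right) 113\right) = 168 \left(2 + \left(-1 - \frac{3}{4}\right) 113\right) = 168 \left(2 - \frac{791}{4}\right) = 168 \left(- \frac{783}{4}\right) = -32886$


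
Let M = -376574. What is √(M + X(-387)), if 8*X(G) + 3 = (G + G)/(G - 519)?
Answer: I*√34345079558/302 ≈ 613.66*I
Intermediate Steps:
X(G) = -3/8 + G/(4*(-519 + G)) (X(G) = -3/8 + ((G + G)/(G - 519))/8 = -3/8 + ((2*G)/(-519 + G))/8 = -3/8 + (2*G/(-519 + G))/8 = -3/8 + G/(4*(-519 + G)))
√(M + X(-387)) = √(-376574 + (1557 - 1*(-387))/(8*(-519 - 387))) = √(-376574 + (⅛)*(1557 + 387)/(-906)) = √(-376574 + (⅛)*(-1/906)*1944) = √(-376574 - 81/302) = √(-113725429/302) = I*√34345079558/302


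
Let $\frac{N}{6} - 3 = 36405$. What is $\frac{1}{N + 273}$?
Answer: $\frac{1}{218721} \approx 4.572 \cdot 10^{-6}$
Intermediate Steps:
$N = 218448$ ($N = 18 + 6 \cdot 36405 = 18 + 218430 = 218448$)
$\frac{1}{N + 273} = \frac{1}{218448 + 273} = \frac{1}{218721}$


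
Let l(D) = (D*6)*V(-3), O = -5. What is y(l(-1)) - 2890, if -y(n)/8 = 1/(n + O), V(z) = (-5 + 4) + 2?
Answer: -31782/11 ≈ -2889.3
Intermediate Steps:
V(z) = 1 (V(z) = -1 + 2 = 1)
l(D) = 6*D (l(D) = (D*6)*1 = (6*D)*1 = 6*D)
y(n) = -8/(-5 + n) (y(n) = -8/(n - 5) = -8/(-5 + n))
y(l(-1)) - 2890 = -8/(-5 + 6*(-1)) - 2890 = -8/(-5 - 6) - 2890 = -8/(-11) - 2890 = -8*(-1/11) - 2890 = 8/11 - 2890 = -31782/11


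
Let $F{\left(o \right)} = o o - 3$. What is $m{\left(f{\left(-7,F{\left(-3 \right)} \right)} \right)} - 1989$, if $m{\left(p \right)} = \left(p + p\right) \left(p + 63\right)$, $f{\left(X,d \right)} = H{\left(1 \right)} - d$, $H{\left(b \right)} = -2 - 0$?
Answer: $-2869$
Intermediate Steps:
$H{\left(b \right)} = -2$ ($H{\left(b \right)} = -2 + 0 = -2$)
$F{\left(o \right)} = -3 + o^{2}$ ($F{\left(o \right)} = o^{2} - 3 = -3 + o^{2}$)
$f{\left(X,d \right)} = -2 - d$
$m{\left(p \right)} = 2 p \left(63 + p\right)$
$m{\left(f{\left(-7,F{\left(-3 \right)} \right)} \right)} - 1989 = 2 \left(-2 - \left(-3 + \left(-3\right)^{2}\right)\right) \left(63 - 8\right) - 1989 = 2 \left(-2 - \left(-3 + 9\right)\right) \left(63 - 8\right) - 1989 = 2 \left(-2 - 6\right) \left(63 - 8\right) - 1989 = 2 \left(-8\right) \left(63 - 8\right) - 1989 = 2 \left(-8\right) 55 - 1989 = -880 - 1989 = -2869$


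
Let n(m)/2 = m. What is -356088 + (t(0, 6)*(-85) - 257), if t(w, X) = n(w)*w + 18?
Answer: -357875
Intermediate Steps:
n(m) = 2*m
t(w, X) = 18 + 2*w**2 (t(w, X) = (2*w)*w + 18 = 2*w**2 + 18 = 18 + 2*w**2)
-356088 + (t(0, 6)*(-85) - 257) = -356088 + ((18 + 2*0**2)*(-85) - 257) = -356088 + ((18 + 2*0)*(-85) - 257) = -356088 + ((18 + 0)*(-85) - 257) = -356088 + (18*(-85) - 257) = -356088 + (-1530 - 257) = -356088 - 1787 = -357875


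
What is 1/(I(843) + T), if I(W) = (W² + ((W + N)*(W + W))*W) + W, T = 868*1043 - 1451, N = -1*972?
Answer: -1/181732077 ≈ -5.5026e-9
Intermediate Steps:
N = -972
T = 903873 (T = 905324 - 1451 = 903873)
I(W) = W + W² + 2*W²*(-972 + W) (I(W) = (W² + ((W - 972)*(W + W))*W) + W = (W² + ((-972 + W)*(2*W))*W) + W = (W² + (2*W*(-972 + W))*W) + W = (W² + 2*W²*(-972 + W)) + W = W + W² + 2*W²*(-972 + W))
1/(I(843) + T) = 1/(843*(1 - 1943*843 + 2*843²) + 903873) = 1/(843*(1 - 1637949 + 2*710649) + 903873) = 1/(843*(1 - 1637949 + 1421298) + 903873) = 1/(843*(-216650) + 903873) = 1/(-182635950 + 903873) = 1/(-181732077) = -1/181732077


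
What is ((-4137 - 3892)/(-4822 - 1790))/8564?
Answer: 8029/56625168 ≈ 0.00014179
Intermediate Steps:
((-4137 - 3892)/(-4822 - 1790))/8564 = -8029/(-6612)*(1/8564) = -8029*(-1/6612)*(1/8564) = (8029/6612)*(1/8564) = 8029/56625168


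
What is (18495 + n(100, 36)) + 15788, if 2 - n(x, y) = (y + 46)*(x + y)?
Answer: 23133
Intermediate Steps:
n(x, y) = 2 - (46 + y)*(x + y) (n(x, y) = 2 - (y + 46)*(x + y) = 2 - (46 + y)*(x + y))
(18495 + n(100, 36)) + 15788 = (18495 + (2 - 1*36**2 - 46*100 - 46*36 - 1*100*36)) + 15788 = (18495 + (2 - 1*1296 - 4600 - 1656 - 3600)) + 15788 = (18495 + (2 - 1296 - 4600 - 1656 - 3600)) + 15788 = (18495 - 11150) + 15788 = 7345 + 15788 = 23133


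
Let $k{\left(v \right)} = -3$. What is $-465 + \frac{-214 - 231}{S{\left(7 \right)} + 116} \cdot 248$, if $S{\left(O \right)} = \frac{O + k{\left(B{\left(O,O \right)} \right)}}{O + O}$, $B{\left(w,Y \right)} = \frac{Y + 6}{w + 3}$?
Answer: $- \frac{575515}{407} \approx -1414.0$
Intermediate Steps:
$B{\left(w,Y \right)} = \frac{6 + Y}{3 + w}$
$S{\left(O \right)} = \frac{-3 + O}{2 O}$ ($S{\left(O \right)} = \frac{O - 3}{O + O} = \frac{-3 + O}{2 O}$)
$-465 + \frac{-214 - 231}{S{\left(7 \right)} + 116} \cdot 248 = -465 + \frac{-214 - 231}{\frac{-3 + 7}{2 \cdot 7} + 116} \cdot 248 = -465 + - \frac{445}{\frac{1}{2} \cdot \frac{1}{7} \cdot 4 + 116} \cdot 248 = -465 + - \frac{445}{\frac{2}{7} + 116} \cdot 248 = -465 + - \frac{445}{\frac{814}{7}} \cdot 248 = -465 + \left(-445\right) \frac{7}{814} \cdot 248 = -465 - \frac{386260}{407} = - \frac{575515}{407}$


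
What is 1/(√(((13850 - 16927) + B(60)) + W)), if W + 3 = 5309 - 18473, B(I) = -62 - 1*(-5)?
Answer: -I*√16301/16301 ≈ -0.0078324*I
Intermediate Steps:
B(I) = -57 (B(I) = -62 + 5 = -57)
W = -13167 (W = -3 + (5309 - 18473) = -3 - 13164 = -13167)
1/(√(((13850 - 16927) + B(60)) + W)) = 1/(√(((13850 - 16927) - 57) - 13167)) = 1/(√((-3077 - 57) - 13167)) = 1/(√(-3134 - 13167)) = 1/(√(-16301)) = 1/(I*√16301) = -I*√16301/16301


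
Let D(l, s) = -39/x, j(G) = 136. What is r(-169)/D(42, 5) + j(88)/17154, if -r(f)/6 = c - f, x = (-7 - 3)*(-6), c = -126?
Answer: 44258204/111501 ≈ 396.93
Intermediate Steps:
x = 60 (x = -10*(-6) = 60)
r(f) = 756 + 6*f (r(f) = -6*(-126 - f) = 756 + 6*f)
D(l, s) = -13/20 (D(l, s) = -39/60 = -39*1/60 = -13/20)
r(-169)/D(42, 5) + j(88)/17154 = (756 + 6*(-169))/(-13/20) + 136/17154 = (756 - 1014)*(-20/13) + 136*(1/17154) = -258*(-20/13) + 68/8577 = 5160/13 + 68/8577 = 44258204/111501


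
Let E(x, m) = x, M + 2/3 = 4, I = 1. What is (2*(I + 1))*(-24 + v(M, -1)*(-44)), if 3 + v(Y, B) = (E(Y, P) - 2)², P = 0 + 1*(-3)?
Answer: 1072/9 ≈ 119.11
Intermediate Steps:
P = -3 (P = 0 - 3 = -3)
M = 10/3 (M = -⅔ + 4 = 10/3 ≈ 3.3333)
v(Y, B) = -3 + (-2 + Y)² (v(Y, B) = -3 + (Y - 2)² = -3 + (-2 + Y)²)
(2*(I + 1))*(-24 + v(M, -1)*(-44)) = (2*(1 + 1))*(-24 + (-3 + (-2 + 10/3)²)*(-44)) = (2*2)*(-24 + (-3 + (4/3)²)*(-44)) = 4*(-24 + (-3 + 16/9)*(-44)) = 4*(-24 - 11/9*(-44)) = 4*(-24 + 484/9) = 4*(268/9) = 1072/9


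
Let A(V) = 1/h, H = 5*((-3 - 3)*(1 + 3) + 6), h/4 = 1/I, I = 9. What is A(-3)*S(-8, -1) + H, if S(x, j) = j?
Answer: -369/4 ≈ -92.250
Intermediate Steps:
h = 4/9 ≈ 0.44444
H = -90 (H = 5*(-6*4 + 6) = 5*(-24 + 6) = 5*(-18) = -90)
A(V) = 9/4 (A(V) = 1/(4/9) = 9/4)
A(-3)*S(-8, -1) + H = (9/4)*(-1) - 90 = -9/4 - 90 = -369/4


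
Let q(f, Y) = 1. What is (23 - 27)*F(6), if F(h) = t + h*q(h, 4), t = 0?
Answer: -24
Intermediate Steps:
F(h) = h (F(h) = 0 + h*1 = 0 + h = h)
(23 - 27)*F(6) = (23 - 27)*6 = -4*6 = -24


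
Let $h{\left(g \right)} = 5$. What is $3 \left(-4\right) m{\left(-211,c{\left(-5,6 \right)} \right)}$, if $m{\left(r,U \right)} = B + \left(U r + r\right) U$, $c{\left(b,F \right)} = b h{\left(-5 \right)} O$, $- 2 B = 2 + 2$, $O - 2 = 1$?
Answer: $14052624$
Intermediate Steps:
$O = 3$ ($O = 2 + 1 = 3$)
$B = -2$ ($B = - \frac{2 + 2}{2} = \left(- \frac{1}{2}\right) 4 = -2$)
$c{\left(b,F \right)} = 15 b$ ($c{\left(b,F \right)} = b 5 \cdot 3 = 5 b 3 = 15 b$)
$m{\left(r,U \right)} = -2 + U \left(r + U r\right)$ ($m{\left(r,U \right)} = -2 + \left(U r + r\right) U = -2 + \left(r + U r\right) U = -2 + U \left(r + U r\right)$)
$3 \left(-4\right) m{\left(-211,c{\left(-5,6 \right)} \right)} = 3 \left(-4\right) \left(-2 + 15 \left(-5\right) \left(-211\right) - 211 \left(15 \left(-5\right)\right)^{2}\right) = - 12 \left(-2 - -15825 - 211 \left(-75\right)^{2}\right) = - 12 \left(-2 + 15825 - 1186875\right) = \left(-12\right) \left(-1171052\right) = 14052624$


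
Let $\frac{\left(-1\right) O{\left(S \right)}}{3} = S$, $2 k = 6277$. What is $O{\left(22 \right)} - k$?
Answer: $- \frac{6409}{2} \approx -3204.5$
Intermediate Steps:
$k = \frac{6277}{2}$ ($k = \frac{1}{2} \cdot 6277 = \frac{6277}{2} \approx 3138.5$)
$O{\left(S \right)} = - 3 S$
$O{\left(22 \right)} - k = \left(-3\right) 22 - \frac{6277}{2} = -66 - \frac{6277}{2} = - \frac{6409}{2}$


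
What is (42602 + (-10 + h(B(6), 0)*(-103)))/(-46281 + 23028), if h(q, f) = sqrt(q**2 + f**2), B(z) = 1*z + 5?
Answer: -41459/23253 ≈ -1.7830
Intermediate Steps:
B(z) = 5 + z (B(z) = z + 5 = 5 + z)
h(q, f) = sqrt(f**2 + q**2)
(42602 + (-10 + h(B(6), 0)*(-103)))/(-46281 + 23028) = (42602 + (-10 + sqrt(0**2 + (5 + 6)**2)*(-103)))/(-46281 + 23028) = (42602 + (-10 + sqrt(0 + 11**2)*(-103)))/(-23253) = (42602 + (-10 + sqrt(0 + 121)*(-103)))*(-1/23253) = (42602 + (-10 + sqrt(121)*(-103)))*(-1/23253) = (42602 + (-10 + 11*(-103)))*(-1/23253) = (42602 + (-10 - 1133))*(-1/23253) = (42602 - 1143)*(-1/23253) = 41459*(-1/23253) = -41459/23253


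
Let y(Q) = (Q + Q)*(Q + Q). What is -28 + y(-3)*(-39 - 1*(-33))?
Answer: -244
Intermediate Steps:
y(Q) = 4*Q² (y(Q) = (2*Q)*(2*Q) = 4*Q²)
-28 + y(-3)*(-39 - 1*(-33)) = -28 + (4*(-3)²)*(-39 - 1*(-33)) = -28 + (4*9)*(-39 + 33) = -28 + 36*(-6) = -28 - 216 = -244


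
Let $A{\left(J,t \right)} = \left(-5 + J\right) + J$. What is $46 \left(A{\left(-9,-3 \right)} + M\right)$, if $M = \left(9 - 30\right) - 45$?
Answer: $-4094$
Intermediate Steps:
$A{\left(J,t \right)} = -5 + 2 J$
$M = -66$ ($M = -21 - 45 = -66$)
$46 \left(A{\left(-9,-3 \right)} + M\right) = 46 \left(\left(-5 + 2 \left(-9\right)\right) - 66\right) = 46 \left(\left(-5 - 18\right) - 66\right) = 46 \left(-23 - 66\right) = 46 \left(-89\right) = -4094$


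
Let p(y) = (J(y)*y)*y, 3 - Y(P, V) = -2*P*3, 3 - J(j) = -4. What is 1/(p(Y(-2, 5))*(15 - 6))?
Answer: 1/5103 ≈ 0.00019596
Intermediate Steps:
J(j) = 7 (J(j) = 3 - 1*(-4) = 3 + 4 = 7)
Y(P, V) = 3 + 6*P (Y(P, V) = 3 - (-2*P)*3 = 3 - (-6)*P = 3 + 6*P)
p(y) = 7*y² (p(y) = (7*y)*y = 7*y²)
1/(p(Y(-2, 5))*(15 - 6)) = 1/((7*(3 + 6*(-2))²)*(15 - 6)) = 1/((7*(3 - 12)²)*9) = 1/((7*(-9)²)*9) = 1/((7*81)*9) = 1/(567*9) = 1/5103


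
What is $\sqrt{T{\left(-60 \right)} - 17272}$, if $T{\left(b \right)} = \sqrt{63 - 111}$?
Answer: $2 \sqrt{-4318 + i \sqrt{3}} \approx 0.026358 + 131.42 i$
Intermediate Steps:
$T{\left(b \right)} = 4 i \sqrt{3}$ ($T{\left(b \right)} = \sqrt{-48} = 4 i \sqrt{3}$)
$\sqrt{T{\left(-60 \right)} - 17272} = \sqrt{4 i \sqrt{3} - 17272} = \sqrt{-17272 + 4 i \sqrt{3}}$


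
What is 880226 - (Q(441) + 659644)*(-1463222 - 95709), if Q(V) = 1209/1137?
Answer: 389741624988603/379 ≈ 1.0283e+12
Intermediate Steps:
Q(V) = 403/379 (Q(V) = 1209*(1/1137) = 403/379)
880226 - (Q(441) + 659644)*(-1463222 - 95709) = 880226 - (403/379 + 659644)*(-1463222 - 95709) = 880226 - 250005479*(-1558931)/379 = 880226 - 1*(-389741291382949/379) = 880226 + 389741291382949/379 = 389741624988603/379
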